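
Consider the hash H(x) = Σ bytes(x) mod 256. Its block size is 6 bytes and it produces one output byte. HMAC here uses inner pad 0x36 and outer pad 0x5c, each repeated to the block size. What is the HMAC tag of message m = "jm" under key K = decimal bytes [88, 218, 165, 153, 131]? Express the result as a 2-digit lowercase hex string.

Key decimal bytes [88, 218, 165, 153, 131] = 58 da a5 99 83 is 5 bytes ≤ B = 6; zero-pad to 6 bytes: K' = 58 da a5 99 83 00.
K' ⊕ ipad = 6e ec 93 af b5 36.  K' ⊕ opad = 04 86 f9 c5 df 5c.
Inner input = (K'⊕ipad) ∥ m = 6e ec 93 af b5 36 ∥ 6a 6d.
Inner hash: sum = 110+236+147+175+181+54+106+109 = 1118; mod 256 = 94 → 5e.
Outer input = (K'⊕opad) ∥ inner = 04 86 f9 c5 df 5c ∥ 5e.
Outer hash (tag): sum = 4+134+249+197+223+92+94 = 993; mod 256 = 225 → e1.

e1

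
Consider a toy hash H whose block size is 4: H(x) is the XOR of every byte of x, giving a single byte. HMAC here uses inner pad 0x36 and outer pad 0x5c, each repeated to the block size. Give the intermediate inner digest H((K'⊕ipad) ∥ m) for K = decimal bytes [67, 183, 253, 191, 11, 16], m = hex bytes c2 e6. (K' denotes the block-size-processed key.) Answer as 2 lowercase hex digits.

89

Key decimal bytes [67, 183, 253, 191, 11, 16] = 43 b7 fd bf 0b 10 is 6 bytes > B = 4, so hash it first: H(key) = ad, then zero-pad to 4 bytes: K' = ad 00 00 00.
K' ⊕ ipad = 9b 36 36 36.
Inner input = 9b 36 36 36 ∥ c2 e6.
Inner hash: XOR 9b⊕36⊕36⊕36⊕c2⊕e6 = 89.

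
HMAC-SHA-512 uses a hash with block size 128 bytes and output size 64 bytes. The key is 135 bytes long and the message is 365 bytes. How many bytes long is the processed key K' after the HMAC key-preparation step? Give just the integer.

Key is 135 > 128 bytes, so it is hashed to 64 bytes then zero-padded to 128: |K'| = 128.

128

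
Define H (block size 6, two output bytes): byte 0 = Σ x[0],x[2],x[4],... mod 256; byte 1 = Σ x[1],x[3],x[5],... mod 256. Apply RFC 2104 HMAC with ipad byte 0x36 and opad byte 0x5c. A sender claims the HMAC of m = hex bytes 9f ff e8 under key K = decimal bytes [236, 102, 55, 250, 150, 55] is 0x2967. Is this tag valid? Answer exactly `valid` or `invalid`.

Key decimal bytes [236, 102, 55, 250, 150, 55] = ec 66 37 fa 96 37 is exactly B = 6 bytes: K' = ec 66 37 fa 96 37.
K' ⊕ ipad = da 50 01 cc a0 01; K' ⊕ opad = b0 3a 6b a6 ca 6b.
Inner hash: even-index sum = 770 mod 256 = 2; odd-index sum = 540 mod 256 = 28 → 02 1c.
Outer hash (recomputed tag): even-index sum = 487 mod 256 = 231; odd-index sum = 359 mod 256 = 103 → e7 67.
Recomputed tag = e767; claimed = 2967 → mismatch.

invalid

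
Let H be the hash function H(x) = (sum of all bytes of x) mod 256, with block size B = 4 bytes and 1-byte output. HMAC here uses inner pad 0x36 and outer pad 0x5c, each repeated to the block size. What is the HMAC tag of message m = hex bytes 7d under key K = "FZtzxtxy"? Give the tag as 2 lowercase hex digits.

c7

Key "FZtzxtxy" = 46 5a 74 7a 78 74 78 79 is 8 bytes > B = 4, so hash it first: H(key) = 6b, then zero-pad to 4 bytes: K' = 6b 00 00 00.
K' ⊕ ipad = 5d 36 36 36.  K' ⊕ opad = 37 5c 5c 5c.
Inner input = (K'⊕ipad) ∥ m = 5d 36 36 36 ∥ 7d.
Inner hash: sum = 93+54+54+54+125 = 380; mod 256 = 124 → 7c.
Outer input = (K'⊕opad) ∥ inner = 37 5c 5c 5c ∥ 7c.
Outer hash (tag): sum = 55+92+92+92+124 = 455; mod 256 = 199 → c7.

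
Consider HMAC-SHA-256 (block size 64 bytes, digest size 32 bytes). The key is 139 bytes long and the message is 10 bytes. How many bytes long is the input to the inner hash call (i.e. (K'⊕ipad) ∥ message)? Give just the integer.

74

Key is 139 > 64 bytes, so it is hashed to 32 bytes then zero-padded to 64: |K'| = 64.
Inner input = (K'⊕ipad) ∥ m → 64 + 10 = 74 bytes.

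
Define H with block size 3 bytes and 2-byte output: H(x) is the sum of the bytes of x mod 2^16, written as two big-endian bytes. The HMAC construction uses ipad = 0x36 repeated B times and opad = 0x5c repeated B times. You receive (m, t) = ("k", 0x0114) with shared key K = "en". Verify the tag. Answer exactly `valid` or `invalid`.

valid

Key "en" = 65 6e is 2 bytes ≤ B = 3; zero-pad to 3 bytes: K' = 65 6e 00.
K' ⊕ ipad = 53 58 36; K' ⊕ opad = 39 32 5c.
Inner hash: sum = 83+88+54+107 = 332 → 01 4c.
Outer hash (recomputed tag): sum = 57+50+92+1+76 = 276 → 01 14.
Recomputed tag = 0114; claimed = 0114 → match.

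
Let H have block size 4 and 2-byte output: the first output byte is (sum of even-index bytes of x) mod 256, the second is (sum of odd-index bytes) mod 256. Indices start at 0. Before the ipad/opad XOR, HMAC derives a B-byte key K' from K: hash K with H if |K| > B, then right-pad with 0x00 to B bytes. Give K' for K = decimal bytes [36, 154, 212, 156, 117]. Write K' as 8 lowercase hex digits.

|K| = 5 > B = 4, so first hash the key.
H(K): even-index sum = 365 mod 256 = 109; odd-index sum = 310 mod 256 = 54 → 6d 36.
Zero-pad H(K) = 6d 36 to 4 bytes: K' = 6d 36 00 00.

6d360000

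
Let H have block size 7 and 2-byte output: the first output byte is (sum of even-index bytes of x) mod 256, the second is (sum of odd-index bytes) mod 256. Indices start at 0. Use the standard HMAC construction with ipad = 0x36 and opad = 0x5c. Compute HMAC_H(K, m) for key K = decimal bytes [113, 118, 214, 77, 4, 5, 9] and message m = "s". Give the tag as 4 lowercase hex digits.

Key decimal bytes [113, 118, 214, 77, 4, 5, 9] = 71 76 d6 4d 04 05 09 is exactly B = 7 bytes: K' = 71 76 d6 4d 04 05 09.
K' ⊕ ipad = 47 40 e0 7b 32 33 3f.  K' ⊕ opad = 2d 2a 8a 11 58 59 55.
Inner input = (K'⊕ipad) ∥ m = 47 40 e0 7b 32 33 3f ∥ 73.
Inner hash: even-index sum = 408 mod 256 = 152; odd-index sum = 353 mod 256 = 97 → 98 61.
Outer input = (K'⊕opad) ∥ inner = 2d 2a 8a 11 58 59 55 ∥ 98 61.
Outer hash (tag): even-index sum = 453 mod 256 = 197; odd-index sum = 300 mod 256 = 44 → c5 2c.

c52c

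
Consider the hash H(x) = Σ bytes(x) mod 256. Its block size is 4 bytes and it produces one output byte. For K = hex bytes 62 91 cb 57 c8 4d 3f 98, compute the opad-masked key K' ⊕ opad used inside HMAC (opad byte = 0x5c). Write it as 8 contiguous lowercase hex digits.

5d5c5c5c

Key hex bytes 62 91 cb 57 c8 4d 3f 98 is 8 bytes > B = 4, so hash it first: H(key) = 01, then zero-pad to 4 bytes: K' = 01 00 00 00.
XOR each byte with 0x5c: 01⊕5c=5d, 00⊕5c=5c, 00⊕5c=5c, 00⊕5c=5c.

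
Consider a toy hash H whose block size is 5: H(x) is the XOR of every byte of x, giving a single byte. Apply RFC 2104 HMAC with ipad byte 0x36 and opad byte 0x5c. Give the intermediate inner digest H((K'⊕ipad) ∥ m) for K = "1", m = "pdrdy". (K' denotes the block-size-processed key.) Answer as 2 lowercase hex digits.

7c

Key "1" = 31 is 1 byte ≤ B = 5; zero-pad to 5 bytes: K' = 31 00 00 00 00.
K' ⊕ ipad = 07 36 36 36 36.
Inner input = 07 36 36 36 36 ∥ 70 64 72 64 79.
Inner hash: XOR 07⊕36⊕36⊕36⊕36⊕70⊕64⊕72⊕64⊕79 = 7c.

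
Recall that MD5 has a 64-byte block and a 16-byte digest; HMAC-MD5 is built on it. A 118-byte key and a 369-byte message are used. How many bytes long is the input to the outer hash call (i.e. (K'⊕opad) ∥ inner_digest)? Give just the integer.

Key is 118 > 64 bytes, so it is hashed to 16 bytes then zero-padded to 64: |K'| = 64.
Outer input = (K'⊕opad) ∥ H(inner) → 64 + 16 = 80 bytes.

80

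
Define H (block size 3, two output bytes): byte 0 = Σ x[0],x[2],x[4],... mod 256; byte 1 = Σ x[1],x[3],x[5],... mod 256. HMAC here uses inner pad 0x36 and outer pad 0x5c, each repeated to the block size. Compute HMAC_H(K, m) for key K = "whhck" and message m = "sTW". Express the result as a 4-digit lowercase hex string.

399d

Key "whhck" = 77 68 68 63 6b is 5 bytes > B = 3, so hash it first: H(key) = 4a cb, then zero-pad to 3 bytes: K' = 4a cb 00.
K' ⊕ ipad = 7c fd 36.  K' ⊕ opad = 16 97 5c.
Inner input = (K'⊕ipad) ∥ m = 7c fd 36 ∥ 73 54 57.
Inner hash: even-index sum = 262 mod 256 = 6; odd-index sum = 455 mod 256 = 199 → 06 c7.
Outer input = (K'⊕opad) ∥ inner = 16 97 5c ∥ 06 c7.
Outer hash (tag): even-index sum = 313 mod 256 = 57; odd-index sum = 157 mod 256 = 157 → 39 9d.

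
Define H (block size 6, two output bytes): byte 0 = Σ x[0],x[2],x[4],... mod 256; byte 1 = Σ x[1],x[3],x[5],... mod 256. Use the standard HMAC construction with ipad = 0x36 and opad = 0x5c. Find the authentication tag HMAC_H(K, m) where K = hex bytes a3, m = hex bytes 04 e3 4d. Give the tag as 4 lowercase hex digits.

0999

Key hex bytes a3 is 1 byte ≤ B = 6; zero-pad to 6 bytes: K' = a3 00 00 00 00 00.
K' ⊕ ipad = 95 36 36 36 36 36.  K' ⊕ opad = ff 5c 5c 5c 5c 5c.
Inner input = (K'⊕ipad) ∥ m = 95 36 36 36 36 36 ∥ 04 e3 4d.
Inner hash: even-index sum = 338 mod 256 = 82; odd-index sum = 389 mod 256 = 133 → 52 85.
Outer input = (K'⊕opad) ∥ inner = ff 5c 5c 5c 5c 5c ∥ 52 85.
Outer hash (tag): even-index sum = 521 mod 256 = 9; odd-index sum = 409 mod 256 = 153 → 09 99.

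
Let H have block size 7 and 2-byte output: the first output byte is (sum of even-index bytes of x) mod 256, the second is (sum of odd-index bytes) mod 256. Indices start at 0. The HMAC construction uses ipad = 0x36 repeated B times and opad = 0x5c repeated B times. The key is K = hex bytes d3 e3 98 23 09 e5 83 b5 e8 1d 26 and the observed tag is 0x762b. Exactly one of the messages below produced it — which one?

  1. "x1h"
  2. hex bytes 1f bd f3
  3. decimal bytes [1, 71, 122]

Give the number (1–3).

Key hex bytes d3 e3 98 23 09 e5 83 b5 e8 1d 26 is 11 bytes > B = 7, so hash it first: H(key) = 05 bd, then zero-pad to 7 bytes: K' = 05 bd 00 00 00 00 00.
K' ⊕ ipad = 33 8b 36 36 36 36 36; K' ⊕ opad = 59 e1 5c 5c 5c 5c 5c.
m1: inner = H(33 8b 36 36 36 36 36 78 31 68) = 06 d7; tag = H(59 e1 5c 5c 5c 5c 5c 06 d7) = 449f
m2: inner = H(33 8b 36 36 36 36 36 1f bd f3) = 92 09; tag = H(59 e1 5c 5c 5c 5c 5c 92 09) = 762b ← matches
m3: inner = H(33 8b 36 36 36 36 36 01 47 7a) = 1c 72; tag = H(59 e1 5c 5c 5c 5c 5c 1c 72) = dfb5

2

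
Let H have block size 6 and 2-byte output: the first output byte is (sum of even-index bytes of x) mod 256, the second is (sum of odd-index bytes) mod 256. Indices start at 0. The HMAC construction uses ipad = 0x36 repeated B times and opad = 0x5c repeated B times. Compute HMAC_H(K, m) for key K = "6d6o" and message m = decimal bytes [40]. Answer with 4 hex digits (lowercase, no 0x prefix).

8ea8

Key "6d6o" = 36 64 36 6f is 4 bytes ≤ B = 6; zero-pad to 6 bytes: K' = 36 64 36 6f 00 00.
K' ⊕ ipad = 00 52 00 59 36 36.  K' ⊕ opad = 6a 38 6a 33 5c 5c.
Inner input = (K'⊕ipad) ∥ m = 00 52 00 59 36 36 ∥ 28.
Inner hash: even-index sum = 94 mod 256 = 94; odd-index sum = 225 mod 256 = 225 → 5e e1.
Outer input = (K'⊕opad) ∥ inner = 6a 38 6a 33 5c 5c ∥ 5e e1.
Outer hash (tag): even-index sum = 398 mod 256 = 142; odd-index sum = 424 mod 256 = 168 → 8e a8.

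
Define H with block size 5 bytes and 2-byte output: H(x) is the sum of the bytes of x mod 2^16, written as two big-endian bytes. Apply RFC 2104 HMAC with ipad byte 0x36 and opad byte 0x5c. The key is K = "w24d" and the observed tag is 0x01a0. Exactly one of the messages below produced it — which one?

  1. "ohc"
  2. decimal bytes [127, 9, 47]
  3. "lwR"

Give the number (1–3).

Key "w24d" = 77 32 34 64 is 4 bytes ≤ B = 5; zero-pad to 5 bytes: K' = 77 32 34 64 00.
K' ⊕ ipad = 41 04 02 52 36; K' ⊕ opad = 2b 6e 68 38 5c.
m1: inner = H(41 04 02 52 36 6f 68 63) = 02 09; tag = H(2b 6e 68 38 5c 02 09) = 01a0 ← matches
m2: inner = H(41 04 02 52 36 7f 09 2f) = 01 86; tag = H(2b 6e 68 38 5c 01 86) = 021c
m3: inner = H(41 04 02 52 36 6c 77 52) = 02 04; tag = H(2b 6e 68 38 5c 02 04) = 019b

1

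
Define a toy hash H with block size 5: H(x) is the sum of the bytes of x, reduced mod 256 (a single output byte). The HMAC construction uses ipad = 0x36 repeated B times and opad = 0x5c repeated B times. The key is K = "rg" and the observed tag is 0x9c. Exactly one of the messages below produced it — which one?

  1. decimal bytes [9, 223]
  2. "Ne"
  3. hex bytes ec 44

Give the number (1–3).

Key "rg" = 72 67 is 2 bytes ≤ B = 5; zero-pad to 5 bytes: K' = 72 67 00 00 00.
K' ⊕ ipad = 44 51 36 36 36; K' ⊕ opad = 2e 3b 5c 5c 5c.
m1: inner = H(44 51 36 36 36 09 df) = 1f; tag = H(2e 3b 5c 5c 5c 1f) = 9c ← matches
m2: inner = H(44 51 36 36 36 4e 65) = ea; tag = H(2e 3b 5c 5c 5c ea) = 67
m3: inner = H(44 51 36 36 36 ec 44) = 67; tag = H(2e 3b 5c 5c 5c 67) = e4

1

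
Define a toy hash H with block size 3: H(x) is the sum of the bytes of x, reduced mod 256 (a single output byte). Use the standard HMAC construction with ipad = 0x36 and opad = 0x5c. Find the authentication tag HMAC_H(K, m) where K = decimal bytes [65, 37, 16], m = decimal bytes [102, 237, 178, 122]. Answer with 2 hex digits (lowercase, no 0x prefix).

11

Key decimal bytes [65, 37, 16] = 41 25 10 is exactly B = 3 bytes: K' = 41 25 10.
K' ⊕ ipad = 77 13 26.  K' ⊕ opad = 1d 79 4c.
Inner input = (K'⊕ipad) ∥ m = 77 13 26 ∥ 66 ed b2 7a.
Inner hash: sum = 119+19+38+102+237+178+122 = 815; mod 256 = 47 → 2f.
Outer input = (K'⊕opad) ∥ inner = 1d 79 4c ∥ 2f.
Outer hash (tag): sum = 29+121+76+47 = 273; mod 256 = 17 → 11.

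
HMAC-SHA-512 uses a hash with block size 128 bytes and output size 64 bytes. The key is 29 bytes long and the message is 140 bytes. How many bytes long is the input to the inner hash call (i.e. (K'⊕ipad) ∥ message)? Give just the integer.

268

Key is 29 ≤ 128 bytes, zero-padded: |K'| = 128.
Inner input = (K'⊕ipad) ∥ m → 128 + 140 = 268 bytes.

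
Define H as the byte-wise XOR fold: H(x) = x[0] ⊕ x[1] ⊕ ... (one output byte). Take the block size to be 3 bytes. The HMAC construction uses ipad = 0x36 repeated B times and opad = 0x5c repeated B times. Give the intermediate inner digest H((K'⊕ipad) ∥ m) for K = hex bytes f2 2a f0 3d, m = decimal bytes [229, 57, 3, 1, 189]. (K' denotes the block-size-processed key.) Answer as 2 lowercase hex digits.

Key hex bytes f2 2a f0 3d is 4 bytes > B = 3, so hash it first: H(key) = 15, then zero-pad to 3 bytes: K' = 15 00 00.
K' ⊕ ipad = 23 36 36.
Inner input = 23 36 36 ∥ e5 39 03 01 bd.
Inner hash: XOR 23⊕36⊕36⊕e5⊕39⊕03⊕01⊕bd = 40.

40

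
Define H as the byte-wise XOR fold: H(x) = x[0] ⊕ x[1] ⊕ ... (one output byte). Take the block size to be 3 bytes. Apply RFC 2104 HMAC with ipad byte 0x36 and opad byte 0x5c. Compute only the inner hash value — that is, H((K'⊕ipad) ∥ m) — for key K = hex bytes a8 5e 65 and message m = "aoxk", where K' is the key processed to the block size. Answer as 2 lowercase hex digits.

b8

Key hex bytes a8 5e 65 is exactly B = 3 bytes: K' = a8 5e 65.
K' ⊕ ipad = 9e 68 53.
Inner input = 9e 68 53 ∥ 61 6f 78 6b.
Inner hash: XOR 9e⊕68⊕53⊕61⊕6f⊕78⊕6b = b8.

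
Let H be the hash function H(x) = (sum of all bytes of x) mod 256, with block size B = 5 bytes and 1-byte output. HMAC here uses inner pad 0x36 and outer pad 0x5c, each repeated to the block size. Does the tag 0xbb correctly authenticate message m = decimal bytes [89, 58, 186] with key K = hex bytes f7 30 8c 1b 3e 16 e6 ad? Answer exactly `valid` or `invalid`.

invalid

Key hex bytes f7 30 8c 1b 3e 16 e6 ad is 8 bytes > B = 5, so hash it first: H(key) = b5, then zero-pad to 5 bytes: K' = b5 00 00 00 00.
K' ⊕ ipad = 83 36 36 36 36; K' ⊕ opad = e9 5c 5c 5c 5c.
Inner hash: sum = 131+54+54+54+54+89+58+186 = 680; mod 256 = 168 → a8.
Outer hash (recomputed tag): sum = 233+92+92+92+92+168 = 769; mod 256 = 1 → 01.
Recomputed tag = 01; claimed = bb → mismatch.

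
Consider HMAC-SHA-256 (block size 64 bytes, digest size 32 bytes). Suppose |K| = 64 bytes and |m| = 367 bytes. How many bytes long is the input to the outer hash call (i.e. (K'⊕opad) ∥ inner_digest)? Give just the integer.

Key is 64 ≤ 64 bytes, zero-padded: |K'| = 64.
Outer input = (K'⊕opad) ∥ H(inner) → 64 + 32 = 96 bytes.

96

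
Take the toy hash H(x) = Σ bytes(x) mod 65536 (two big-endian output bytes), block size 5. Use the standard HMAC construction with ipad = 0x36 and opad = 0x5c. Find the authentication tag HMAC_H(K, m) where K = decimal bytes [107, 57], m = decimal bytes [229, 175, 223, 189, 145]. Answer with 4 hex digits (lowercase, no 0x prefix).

0283

Key decimal bytes [107, 57] = 6b 39 is 2 bytes ≤ B = 5; zero-pad to 5 bytes: K' = 6b 39 00 00 00.
K' ⊕ ipad = 5d 0f 36 36 36.  K' ⊕ opad = 37 65 5c 5c 5c.
Inner input = (K'⊕ipad) ∥ m = 5d 0f 36 36 36 ∥ e5 af df bd 91.
Inner hash: sum = 93+15+54+54+54+229+175+223+189+145 = 1231 → 04 cf.
Outer input = (K'⊕opad) ∥ inner = 37 65 5c 5c 5c ∥ 04 cf.
Outer hash (tag): sum = 55+101+92+92+92+4+207 = 643 → 02 83.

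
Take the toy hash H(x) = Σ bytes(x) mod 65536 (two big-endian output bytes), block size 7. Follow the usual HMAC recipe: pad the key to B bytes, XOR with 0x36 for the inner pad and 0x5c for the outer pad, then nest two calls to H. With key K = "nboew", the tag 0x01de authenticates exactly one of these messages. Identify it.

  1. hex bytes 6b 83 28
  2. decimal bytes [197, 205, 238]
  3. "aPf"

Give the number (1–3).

3

Key "nboew" = 6e 62 6f 65 77 is 5 bytes ≤ B = 7; zero-pad to 7 bytes: K' = 6e 62 6f 65 77 00 00.
K' ⊕ ipad = 58 54 59 53 41 36 36; K' ⊕ opad = 32 3e 33 39 2b 5c 5c.
m1: inner = H(58 54 59 53 41 36 36 6b 83 28) = 03 1b; tag = H(32 3e 33 39 2b 5c 5c 03 1b) = 01dd
m2: inner = H(58 54 59 53 41 36 36 c5 cd ee) = 04 85; tag = H(32 3e 33 39 2b 5c 5c 04 85) = 0248
m3: inner = H(58 54 59 53 41 36 36 61 50 66) = 03 1c; tag = H(32 3e 33 39 2b 5c 5c 03 1c) = 01de ← matches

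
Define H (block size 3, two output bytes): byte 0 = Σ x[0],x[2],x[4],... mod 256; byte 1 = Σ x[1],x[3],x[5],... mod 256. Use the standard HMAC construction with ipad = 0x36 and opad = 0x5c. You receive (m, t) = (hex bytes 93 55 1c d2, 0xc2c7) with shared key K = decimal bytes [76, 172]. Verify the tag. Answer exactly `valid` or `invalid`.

Key decimal bytes [76, 172] = 4c ac is 2 bytes ≤ B = 3; zero-pad to 3 bytes: K' = 4c ac 00.
K' ⊕ ipad = 7a 9a 36; K' ⊕ opad = 10 f0 5c.
Inner hash: even-index sum = 471 mod 256 = 215; odd-index sum = 329 mod 256 = 73 → d7 49.
Outer hash (recomputed tag): even-index sum = 181 mod 256 = 181; odd-index sum = 455 mod 256 = 199 → b5 c7.
Recomputed tag = b5c7; claimed = c2c7 → mismatch.

invalid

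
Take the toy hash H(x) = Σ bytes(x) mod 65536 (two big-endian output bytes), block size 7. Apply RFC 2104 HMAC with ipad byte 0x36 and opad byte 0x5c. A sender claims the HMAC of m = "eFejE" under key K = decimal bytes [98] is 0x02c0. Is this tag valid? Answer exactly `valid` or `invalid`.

valid

Key decimal bytes [98] = 62 is 1 byte ≤ B = 7; zero-pad to 7 bytes: K' = 62 00 00 00 00 00 00.
K' ⊕ ipad = 54 36 36 36 36 36 36; K' ⊕ opad = 3e 5c 5c 5c 5c 5c 5c.
Inner hash: sum = 84+54+54+54+54+54+54+101+70+101+106+69 = 855 → 03 57.
Outer hash (recomputed tag): sum = 62+92+92+92+92+92+92+3+87 = 704 → 02 c0.
Recomputed tag = 02c0; claimed = 02c0 → match.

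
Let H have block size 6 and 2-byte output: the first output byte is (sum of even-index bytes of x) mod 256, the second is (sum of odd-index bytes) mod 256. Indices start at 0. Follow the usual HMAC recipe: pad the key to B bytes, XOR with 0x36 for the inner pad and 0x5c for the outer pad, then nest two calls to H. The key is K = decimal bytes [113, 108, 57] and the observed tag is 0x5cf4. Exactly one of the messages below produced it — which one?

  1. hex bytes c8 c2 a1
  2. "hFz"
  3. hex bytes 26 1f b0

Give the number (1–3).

Key decimal bytes [113, 108, 57] = 71 6c 39 is 3 bytes ≤ B = 6; zero-pad to 6 bytes: K' = 71 6c 39 00 00 00.
K' ⊕ ipad = 47 5a 0f 36 36 36; K' ⊕ opad = 2d 30 65 5c 5c 5c.
m1: inner = H(47 5a 0f 36 36 36 c8 c2 a1) = f5 88; tag = H(2d 30 65 5c 5c 5c f5 88) = e370
m2: inner = H(47 5a 0f 36 36 36 68 46 7a) = 6e 0c; tag = H(2d 30 65 5c 5c 5c 6e 0c) = 5cf4 ← matches
m3: inner = H(47 5a 0f 36 36 36 26 1f b0) = 62 e5; tag = H(2d 30 65 5c 5c 5c 62 e5) = 50cd

2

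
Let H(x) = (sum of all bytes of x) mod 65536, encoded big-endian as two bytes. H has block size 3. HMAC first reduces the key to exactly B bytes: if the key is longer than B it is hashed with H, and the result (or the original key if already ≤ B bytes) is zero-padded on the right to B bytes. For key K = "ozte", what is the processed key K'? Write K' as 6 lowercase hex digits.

|K| = 4 > B = 3, so first hash the key.
H(K): sum = 111+122+116+101 = 450 → 01 c2.
Zero-pad H(K) = 01 c2 to 3 bytes: K' = 01 c2 00.

01c200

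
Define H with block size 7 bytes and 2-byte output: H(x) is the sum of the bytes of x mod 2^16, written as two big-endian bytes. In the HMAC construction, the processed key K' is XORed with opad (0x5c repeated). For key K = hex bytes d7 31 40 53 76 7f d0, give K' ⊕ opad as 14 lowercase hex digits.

Key hex bytes d7 31 40 53 76 7f d0 is exactly B = 7 bytes: K' = d7 31 40 53 76 7f d0.
XOR each byte with 0x5c: d7⊕5c=8b, 31⊕5c=6d, 40⊕5c=1c, 53⊕5c=0f, 76⊕5c=2a, 7f⊕5c=23, d0⊕5c=8c.

8b6d1c0f2a238c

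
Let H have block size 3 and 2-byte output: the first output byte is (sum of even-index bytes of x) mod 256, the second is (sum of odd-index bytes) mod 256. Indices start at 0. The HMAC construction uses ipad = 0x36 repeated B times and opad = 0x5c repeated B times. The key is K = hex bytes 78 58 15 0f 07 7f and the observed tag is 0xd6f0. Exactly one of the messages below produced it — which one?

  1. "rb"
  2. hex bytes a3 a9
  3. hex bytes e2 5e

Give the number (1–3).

Key hex bytes 78 58 15 0f 07 7f is 6 bytes > B = 3, so hash it first: H(key) = 94 e6, then zero-pad to 3 bytes: K' = 94 e6 00.
K' ⊕ ipad = a2 d0 36; K' ⊕ opad = c8 ba 5c.
m1: inner = H(a2 d0 36 72 62) = 3a 42; tag = H(c8 ba 5c 3a 42) = 66f4
m2: inner = H(a2 d0 36 a3 a9) = 81 73; tag = H(c8 ba 5c 81 73) = 973b
m3: inner = H(a2 d0 36 e2 5e) = 36 b2; tag = H(c8 ba 5c 36 b2) = d6f0 ← matches

3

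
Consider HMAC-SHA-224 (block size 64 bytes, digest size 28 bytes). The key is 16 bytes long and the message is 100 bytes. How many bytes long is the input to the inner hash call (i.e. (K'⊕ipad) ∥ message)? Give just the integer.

164

Key is 16 ≤ 64 bytes, zero-padded: |K'| = 64.
Inner input = (K'⊕ipad) ∥ m → 64 + 100 = 164 bytes.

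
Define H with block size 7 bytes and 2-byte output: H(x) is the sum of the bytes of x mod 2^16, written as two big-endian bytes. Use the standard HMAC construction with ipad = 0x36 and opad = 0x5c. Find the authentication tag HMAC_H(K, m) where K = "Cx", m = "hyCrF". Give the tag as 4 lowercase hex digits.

Key "Cx" = 43 78 is 2 bytes ≤ B = 7; zero-pad to 7 bytes: K' = 43 78 00 00 00 00 00.
K' ⊕ ipad = 75 4e 36 36 36 36 36.  K' ⊕ opad = 1f 24 5c 5c 5c 5c 5c.
Inner input = (K'⊕ipad) ∥ m = 75 4e 36 36 36 36 36 ∥ 68 79 43 72 46.
Inner hash: sum = 117+78+54+54+54+54+54+104+121+67+114+70 = 941 → 03 ad.
Outer input = (K'⊕opad) ∥ inner = 1f 24 5c 5c 5c 5c 5c ∥ 03 ad.
Outer hash (tag): sum = 31+36+92+92+92+92+92+3+173 = 703 → 02 bf.

02bf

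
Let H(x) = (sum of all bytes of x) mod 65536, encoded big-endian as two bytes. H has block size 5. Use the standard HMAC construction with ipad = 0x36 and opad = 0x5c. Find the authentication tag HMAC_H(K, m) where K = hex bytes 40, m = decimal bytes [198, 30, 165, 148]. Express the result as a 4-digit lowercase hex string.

01fa

Key hex bytes 40 is 1 byte ≤ B = 5; zero-pad to 5 bytes: K' = 40 00 00 00 00.
K' ⊕ ipad = 76 36 36 36 36.  K' ⊕ opad = 1c 5c 5c 5c 5c.
Inner input = (K'⊕ipad) ∥ m = 76 36 36 36 36 ∥ c6 1e a5 94.
Inner hash: sum = 118+54+54+54+54+198+30+165+148 = 875 → 03 6b.
Outer input = (K'⊕opad) ∥ inner = 1c 5c 5c 5c 5c ∥ 03 6b.
Outer hash (tag): sum = 28+92+92+92+92+3+107 = 506 → 01 fa.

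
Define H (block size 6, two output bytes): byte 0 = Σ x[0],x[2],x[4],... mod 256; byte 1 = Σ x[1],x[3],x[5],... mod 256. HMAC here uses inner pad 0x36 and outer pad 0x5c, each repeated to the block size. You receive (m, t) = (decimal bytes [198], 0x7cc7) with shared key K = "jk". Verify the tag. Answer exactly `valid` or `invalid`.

invalid

Key "jk" = 6a 6b is 2 bytes ≤ B = 6; zero-pad to 6 bytes: K' = 6a 6b 00 00 00 00.
K' ⊕ ipad = 5c 5d 36 36 36 36; K' ⊕ opad = 36 37 5c 5c 5c 5c.
Inner hash: even-index sum = 398 mod 256 = 142; odd-index sum = 201 mod 256 = 201 → 8e c9.
Outer hash (recomputed tag): even-index sum = 380 mod 256 = 124; odd-index sum = 440 mod 256 = 184 → 7c b8.
Recomputed tag = 7cb8; claimed = 7cc7 → mismatch.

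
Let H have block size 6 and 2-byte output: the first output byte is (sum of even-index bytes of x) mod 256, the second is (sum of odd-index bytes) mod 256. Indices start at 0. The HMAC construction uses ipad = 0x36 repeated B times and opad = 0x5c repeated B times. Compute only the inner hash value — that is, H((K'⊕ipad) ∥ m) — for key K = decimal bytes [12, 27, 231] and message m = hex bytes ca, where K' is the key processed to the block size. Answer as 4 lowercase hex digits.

0b99

Key decimal bytes [12, 27, 231] = 0c 1b e7 is 3 bytes ≤ B = 6; zero-pad to 6 bytes: K' = 0c 1b e7 00 00 00.
K' ⊕ ipad = 3a 2d d1 36 36 36.
Inner input = 3a 2d d1 36 36 36 ∥ ca.
Inner hash: even-index sum = 523 mod 256 = 11; odd-index sum = 153 mod 256 = 153 → 0b 99.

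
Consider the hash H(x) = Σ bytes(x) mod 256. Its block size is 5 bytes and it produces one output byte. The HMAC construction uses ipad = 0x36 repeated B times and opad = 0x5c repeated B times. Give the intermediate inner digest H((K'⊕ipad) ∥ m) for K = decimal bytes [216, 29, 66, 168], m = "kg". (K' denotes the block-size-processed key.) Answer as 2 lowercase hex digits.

Key decimal bytes [216, 29, 66, 168] = d8 1d 42 a8 is 4 bytes ≤ B = 5; zero-pad to 5 bytes: K' = d8 1d 42 a8 00.
K' ⊕ ipad = ee 2b 74 9e 36.
Inner input = ee 2b 74 9e 36 ∥ 6b 67.
Inner hash: sum = 238+43+116+158+54+107+103 = 819; mod 256 = 51 → 33.

33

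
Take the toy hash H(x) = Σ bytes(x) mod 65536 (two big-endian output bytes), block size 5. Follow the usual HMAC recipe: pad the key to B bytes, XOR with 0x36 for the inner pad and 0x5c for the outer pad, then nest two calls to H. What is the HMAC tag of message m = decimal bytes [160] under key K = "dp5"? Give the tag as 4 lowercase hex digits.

Key "dp5" = 64 70 35 is 3 bytes ≤ B = 5; zero-pad to 5 bytes: K' = 64 70 35 00 00.
K' ⊕ ipad = 52 46 03 36 36.  K' ⊕ opad = 38 2c 69 5c 5c.
Inner input = (K'⊕ipad) ∥ m = 52 46 03 36 36 ∥ a0.
Inner hash: sum = 82+70+3+54+54+160 = 423 → 01 a7.
Outer input = (K'⊕opad) ∥ inner = 38 2c 69 5c 5c ∥ 01 a7.
Outer hash (tag): sum = 56+44+105+92+92+1+167 = 557 → 02 2d.

022d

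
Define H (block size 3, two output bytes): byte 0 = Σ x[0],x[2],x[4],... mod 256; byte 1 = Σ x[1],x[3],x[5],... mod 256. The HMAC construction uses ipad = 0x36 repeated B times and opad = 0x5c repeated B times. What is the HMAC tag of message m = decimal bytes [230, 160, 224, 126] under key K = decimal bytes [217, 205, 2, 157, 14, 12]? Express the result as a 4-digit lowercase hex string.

Key decimal bytes [217, 205, 2, 157, 14, 12] = d9 cd 02 9d 0e 0c is 6 bytes > B = 3, so hash it first: H(key) = e9 76, then zero-pad to 3 bytes: K' = e9 76 00.
K' ⊕ ipad = df 40 36.  K' ⊕ opad = b5 2a 5c.
Inner input = (K'⊕ipad) ∥ m = df 40 36 ∥ e6 a0 e0 7e.
Inner hash: even-index sum = 563 mod 256 = 51; odd-index sum = 518 mod 256 = 6 → 33 06.
Outer input = (K'⊕opad) ∥ inner = b5 2a 5c ∥ 33 06.
Outer hash (tag): even-index sum = 279 mod 256 = 23; odd-index sum = 93 mod 256 = 93 → 17 5d.

175d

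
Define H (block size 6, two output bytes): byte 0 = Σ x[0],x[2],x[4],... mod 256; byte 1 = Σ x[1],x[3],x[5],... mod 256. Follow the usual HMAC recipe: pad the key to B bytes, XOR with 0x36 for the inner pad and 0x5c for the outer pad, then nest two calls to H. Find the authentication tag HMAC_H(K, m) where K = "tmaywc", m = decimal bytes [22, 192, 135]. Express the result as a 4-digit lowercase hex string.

Key "tmaywc" = 74 6d 61 79 77 63 is exactly B = 6 bytes: K' = 74 6d 61 79 77 63.
K' ⊕ ipad = 42 5b 57 4f 41 55.  K' ⊕ opad = 28 31 3d 25 2b 3f.
Inner input = (K'⊕ipad) ∥ m = 42 5b 57 4f 41 55 ∥ 16 c0 87.
Inner hash: even-index sum = 375 mod 256 = 119; odd-index sum = 447 mod 256 = 191 → 77 bf.
Outer input = (K'⊕opad) ∥ inner = 28 31 3d 25 2b 3f ∥ 77 bf.
Outer hash (tag): even-index sum = 263 mod 256 = 7; odd-index sum = 340 mod 256 = 84 → 07 54.

0754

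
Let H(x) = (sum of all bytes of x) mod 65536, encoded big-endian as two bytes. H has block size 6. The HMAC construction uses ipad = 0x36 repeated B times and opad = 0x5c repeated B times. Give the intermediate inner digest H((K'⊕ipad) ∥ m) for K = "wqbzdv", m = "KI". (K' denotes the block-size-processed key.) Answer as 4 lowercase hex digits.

024e

Key "wqbzdv" = 77 71 62 7a 64 76 is exactly B = 6 bytes: K' = 77 71 62 7a 64 76.
K' ⊕ ipad = 41 47 54 4c 52 40.
Inner input = 41 47 54 4c 52 40 ∥ 4b 49.
Inner hash: sum = 65+71+84+76+82+64+75+73 = 590 → 02 4e.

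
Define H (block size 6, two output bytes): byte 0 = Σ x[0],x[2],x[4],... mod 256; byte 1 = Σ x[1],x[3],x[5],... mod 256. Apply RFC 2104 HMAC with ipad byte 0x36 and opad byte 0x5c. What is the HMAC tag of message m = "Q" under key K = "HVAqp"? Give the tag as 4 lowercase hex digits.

e970

Key "HVAqp" = 48 56 41 71 70 is 5 bytes ≤ B = 6; zero-pad to 6 bytes: K' = 48 56 41 71 70 00.
K' ⊕ ipad = 7e 60 77 47 46 36.  K' ⊕ opad = 14 0a 1d 2d 2c 5c.
Inner input = (K'⊕ipad) ∥ m = 7e 60 77 47 46 36 ∥ 51.
Inner hash: even-index sum = 396 mod 256 = 140; odd-index sum = 221 mod 256 = 221 → 8c dd.
Outer input = (K'⊕opad) ∥ inner = 14 0a 1d 2d 2c 5c ∥ 8c dd.
Outer hash (tag): even-index sum = 233 mod 256 = 233; odd-index sum = 368 mod 256 = 112 → e9 70.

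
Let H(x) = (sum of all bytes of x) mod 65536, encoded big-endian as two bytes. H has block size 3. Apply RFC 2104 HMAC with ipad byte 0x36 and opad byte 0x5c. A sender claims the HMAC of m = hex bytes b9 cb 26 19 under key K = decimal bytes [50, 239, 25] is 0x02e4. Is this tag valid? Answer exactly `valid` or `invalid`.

Key decimal bytes [50, 239, 25] = 32 ef 19 is exactly B = 3 bytes: K' = 32 ef 19.
K' ⊕ ipad = 04 d9 2f; K' ⊕ opad = 6e b3 45.
Inner hash: sum = 4+217+47+185+203+38+25 = 719 → 02 cf.
Outer hash (recomputed tag): sum = 110+179+69+2+207 = 567 → 02 37.
Recomputed tag = 0237; claimed = 02e4 → mismatch.

invalid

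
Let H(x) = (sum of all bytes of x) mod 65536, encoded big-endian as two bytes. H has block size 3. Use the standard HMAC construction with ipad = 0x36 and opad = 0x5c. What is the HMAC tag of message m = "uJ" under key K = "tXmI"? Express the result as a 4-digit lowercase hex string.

Key "tXmI" = 74 58 6d 49 is 4 bytes > B = 3, so hash it first: H(key) = 01 82, then zero-pad to 3 bytes: K' = 01 82 00.
K' ⊕ ipad = 37 b4 36.  K' ⊕ opad = 5d de 5c.
Inner input = (K'⊕ipad) ∥ m = 37 b4 36 ∥ 75 4a.
Inner hash: sum = 55+180+54+117+74 = 480 → 01 e0.
Outer input = (K'⊕opad) ∥ inner = 5d de 5c ∥ 01 e0.
Outer hash (tag): sum = 93+222+92+1+224 = 632 → 02 78.

0278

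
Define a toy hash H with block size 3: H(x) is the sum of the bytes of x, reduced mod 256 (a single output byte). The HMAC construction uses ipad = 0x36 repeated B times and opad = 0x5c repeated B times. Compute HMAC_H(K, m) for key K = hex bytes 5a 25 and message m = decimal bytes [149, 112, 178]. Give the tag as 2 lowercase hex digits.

Key hex bytes 5a 25 is 2 bytes ≤ B = 3; zero-pad to 3 bytes: K' = 5a 25 00.
K' ⊕ ipad = 6c 13 36.  K' ⊕ opad = 06 79 5c.
Inner input = (K'⊕ipad) ∥ m = 6c 13 36 ∥ 95 70 b2.
Inner hash: sum = 108+19+54+149+112+178 = 620; mod 256 = 108 → 6c.
Outer input = (K'⊕opad) ∥ inner = 06 79 5c ∥ 6c.
Outer hash (tag): sum = 6+121+92+108 = 327; mod 256 = 71 → 47.

47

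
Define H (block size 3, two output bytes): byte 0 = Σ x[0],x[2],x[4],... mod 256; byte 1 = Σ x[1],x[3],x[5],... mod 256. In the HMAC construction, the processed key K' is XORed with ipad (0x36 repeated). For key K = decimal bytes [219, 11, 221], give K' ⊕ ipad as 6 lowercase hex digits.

Key decimal bytes [219, 11, 221] = db 0b dd is exactly B = 3 bytes: K' = db 0b dd.
XOR each byte with 0x36: db⊕36=ed, 0b⊕36=3d, dd⊕36=eb.

ed3deb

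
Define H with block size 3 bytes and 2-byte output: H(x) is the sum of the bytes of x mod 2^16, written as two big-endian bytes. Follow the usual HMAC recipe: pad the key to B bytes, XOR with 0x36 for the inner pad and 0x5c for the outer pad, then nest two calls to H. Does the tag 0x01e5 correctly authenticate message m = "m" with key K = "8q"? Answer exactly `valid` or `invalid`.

valid

Key "8q" = 38 71 is 2 bytes ≤ B = 3; zero-pad to 3 bytes: K' = 38 71 00.
K' ⊕ ipad = 0e 47 36; K' ⊕ opad = 64 2d 5c.
Inner hash: sum = 14+71+54+109 = 248 → 00 f8.
Outer hash (recomputed tag): sum = 100+45+92+0+248 = 485 → 01 e5.
Recomputed tag = 01e5; claimed = 01e5 → match.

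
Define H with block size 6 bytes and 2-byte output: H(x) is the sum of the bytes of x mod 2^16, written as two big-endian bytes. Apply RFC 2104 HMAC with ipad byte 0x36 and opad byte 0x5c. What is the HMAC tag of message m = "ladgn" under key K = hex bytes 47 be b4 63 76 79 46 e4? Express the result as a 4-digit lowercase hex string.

0247

Key hex bytes 47 be b4 63 76 79 46 e4 is 8 bytes > B = 6, so hash it first: H(key) = 04 35, then zero-pad to 6 bytes: K' = 04 35 00 00 00 00.
K' ⊕ ipad = 32 03 36 36 36 36.  K' ⊕ opad = 58 69 5c 5c 5c 5c.
Inner input = (K'⊕ipad) ∥ m = 32 03 36 36 36 36 ∥ 6c 61 64 67 6e.
Inner hash: sum = 50+3+54+54+54+54+108+97+100+103+110 = 787 → 03 13.
Outer input = (K'⊕opad) ∥ inner = 58 69 5c 5c 5c 5c ∥ 03 13.
Outer hash (tag): sum = 88+105+92+92+92+92+3+19 = 583 → 02 47.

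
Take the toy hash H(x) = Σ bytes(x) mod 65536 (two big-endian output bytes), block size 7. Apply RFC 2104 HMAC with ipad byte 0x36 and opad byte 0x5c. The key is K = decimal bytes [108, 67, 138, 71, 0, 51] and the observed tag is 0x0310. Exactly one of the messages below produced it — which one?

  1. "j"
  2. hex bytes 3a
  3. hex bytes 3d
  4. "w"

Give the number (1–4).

Key decimal bytes [108, 67, 138, 71, 0, 51] = 6c 43 8a 47 00 33 is 6 bytes ≤ B = 7; zero-pad to 7 bytes: K' = 6c 43 8a 47 00 33 00.
K' ⊕ ipad = 5a 75 bc 71 36 05 36; K' ⊕ opad = 30 1f d6 1b 5c 6f 5c.
m1: inner = H(5a 75 bc 71 36 05 36 6a) = 02 d7; tag = H(30 1f d6 1b 5c 6f 5c 02 d7) = 0340
m2: inner = H(5a 75 bc 71 36 05 36 3a) = 02 a7; tag = H(30 1f d6 1b 5c 6f 5c 02 a7) = 0310 ← matches
m3: inner = H(5a 75 bc 71 36 05 36 3d) = 02 aa; tag = H(30 1f d6 1b 5c 6f 5c 02 aa) = 0313
m4: inner = H(5a 75 bc 71 36 05 36 77) = 02 e4; tag = H(30 1f d6 1b 5c 6f 5c 02 e4) = 034d

2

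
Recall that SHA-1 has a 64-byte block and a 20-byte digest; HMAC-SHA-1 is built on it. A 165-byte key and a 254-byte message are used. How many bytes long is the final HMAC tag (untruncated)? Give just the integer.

The tag is one SHA-1 digest: 20 bytes.

20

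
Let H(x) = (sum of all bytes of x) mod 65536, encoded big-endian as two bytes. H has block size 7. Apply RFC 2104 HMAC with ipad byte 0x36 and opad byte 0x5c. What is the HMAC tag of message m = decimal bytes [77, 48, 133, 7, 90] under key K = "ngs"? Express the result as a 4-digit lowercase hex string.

Key "ngs" = 6e 67 73 is 3 bytes ≤ B = 7; zero-pad to 7 bytes: K' = 6e 67 73 00 00 00 00.
K' ⊕ ipad = 58 51 45 36 36 36 36.  K' ⊕ opad = 32 3b 2f 5c 5c 5c 5c.
Inner input = (K'⊕ipad) ∥ m = 58 51 45 36 36 36 36 ∥ 4d 30 85 07 5a.
Inner hash: sum = 88+81+69+54+54+54+54+77+48+133+7+90 = 809 → 03 29.
Outer input = (K'⊕opad) ∥ inner = 32 3b 2f 5c 5c 5c 5c ∥ 03 29.
Outer hash (tag): sum = 50+59+47+92+92+92+92+3+41 = 568 → 02 38.

0238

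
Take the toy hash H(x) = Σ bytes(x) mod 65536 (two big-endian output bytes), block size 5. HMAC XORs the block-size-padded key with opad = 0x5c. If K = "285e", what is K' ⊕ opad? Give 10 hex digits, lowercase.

Key "285e" = 32 38 35 65 is 4 bytes ≤ B = 5; zero-pad to 5 bytes: K' = 32 38 35 65 00.
XOR each byte with 0x5c: 32⊕5c=6e, 38⊕5c=64, 35⊕5c=69, 65⊕5c=39, 00⊕5c=5c.

6e6469395c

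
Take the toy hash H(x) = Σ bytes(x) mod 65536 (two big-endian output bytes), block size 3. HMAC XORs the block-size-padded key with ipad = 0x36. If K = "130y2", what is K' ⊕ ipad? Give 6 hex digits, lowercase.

Key "130y2" = 31 33 30 79 32 is 5 bytes > B = 3, so hash it first: H(key) = 01 3f, then zero-pad to 3 bytes: K' = 01 3f 00.
XOR each byte with 0x36: 01⊕36=37, 3f⊕36=09, 00⊕36=36.

370936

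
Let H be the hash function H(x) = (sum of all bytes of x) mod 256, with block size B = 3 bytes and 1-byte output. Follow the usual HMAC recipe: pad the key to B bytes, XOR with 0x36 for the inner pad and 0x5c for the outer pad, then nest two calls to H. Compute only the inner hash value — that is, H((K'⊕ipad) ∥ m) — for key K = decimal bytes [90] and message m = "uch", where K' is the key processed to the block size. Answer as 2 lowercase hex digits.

Key decimal bytes [90] = 5a is 1 byte ≤ B = 3; zero-pad to 3 bytes: K' = 5a 00 00.
K' ⊕ ipad = 6c 36 36.
Inner input = 6c 36 36 ∥ 75 63 68.
Inner hash: sum = 108+54+54+117+99+104 = 536; mod 256 = 24 → 18.

18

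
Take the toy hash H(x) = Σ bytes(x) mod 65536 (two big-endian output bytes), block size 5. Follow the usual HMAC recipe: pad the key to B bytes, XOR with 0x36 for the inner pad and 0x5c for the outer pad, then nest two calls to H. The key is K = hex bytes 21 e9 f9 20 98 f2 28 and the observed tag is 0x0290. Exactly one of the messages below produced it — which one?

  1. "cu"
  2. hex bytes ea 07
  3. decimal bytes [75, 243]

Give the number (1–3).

Key hex bytes 21 e9 f9 20 98 f2 28 is 7 bytes > B = 5, so hash it first: H(key) = 03 d5, then zero-pad to 5 bytes: K' = 03 d5 00 00 00.
K' ⊕ ipad = 35 e3 36 36 36; K' ⊕ opad = 5f 89 5c 5c 5c.
m1: inner = H(35 e3 36 36 36 63 75) = 02 92; tag = H(5f 89 5c 5c 5c 02 92) = 0290 ← matches
m2: inner = H(35 e3 36 36 36 ea 07) = 02 ab; tag = H(5f 89 5c 5c 5c 02 ab) = 02a9
m3: inner = H(35 e3 36 36 36 4b f3) = 02 f8; tag = H(5f 89 5c 5c 5c 02 f8) = 02f6

1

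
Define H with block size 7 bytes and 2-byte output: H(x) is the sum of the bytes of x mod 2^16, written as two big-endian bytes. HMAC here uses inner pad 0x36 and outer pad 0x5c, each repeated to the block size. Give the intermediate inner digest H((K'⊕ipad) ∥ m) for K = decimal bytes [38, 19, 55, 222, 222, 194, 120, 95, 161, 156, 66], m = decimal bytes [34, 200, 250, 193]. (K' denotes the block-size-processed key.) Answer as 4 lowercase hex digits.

0458

Key decimal bytes [38, 19, 55, 222, 222, 194, 120, 95, 161, 156, 66] = 26 13 37 de de c2 78 5f a1 9c 42 is 11 bytes > B = 7, so hash it first: H(key) = 05 44, then zero-pad to 7 bytes: K' = 05 44 00 00 00 00 00.
K' ⊕ ipad = 33 72 36 36 36 36 36.
Inner input = 33 72 36 36 36 36 36 ∥ 22 c8 fa c1.
Inner hash: sum = 51+114+54+54+54+54+54+34+200+250+193 = 1112 → 04 58.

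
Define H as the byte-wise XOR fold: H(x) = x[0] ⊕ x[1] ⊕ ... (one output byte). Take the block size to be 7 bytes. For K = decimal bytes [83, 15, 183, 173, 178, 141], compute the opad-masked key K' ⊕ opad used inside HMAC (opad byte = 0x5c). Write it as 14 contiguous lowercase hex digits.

0f53ebf1eed15c

Key decimal bytes [83, 15, 183, 173, 178, 141] = 53 0f b7 ad b2 8d is 6 bytes ≤ B = 7; zero-pad to 7 bytes: K' = 53 0f b7 ad b2 8d 00.
XOR each byte with 0x5c: 53⊕5c=0f, 0f⊕5c=53, b7⊕5c=eb, ad⊕5c=f1, b2⊕5c=ee, 8d⊕5c=d1, 00⊕5c=5c.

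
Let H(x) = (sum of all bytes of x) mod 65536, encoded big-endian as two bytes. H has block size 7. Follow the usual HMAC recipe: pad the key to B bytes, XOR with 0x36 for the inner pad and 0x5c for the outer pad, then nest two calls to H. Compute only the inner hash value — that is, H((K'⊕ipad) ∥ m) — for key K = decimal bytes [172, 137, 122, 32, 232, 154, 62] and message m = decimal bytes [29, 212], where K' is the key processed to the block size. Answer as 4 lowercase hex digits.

043e

Key decimal bytes [172, 137, 122, 32, 232, 154, 62] = ac 89 7a 20 e8 9a 3e is exactly B = 7 bytes: K' = ac 89 7a 20 e8 9a 3e.
K' ⊕ ipad = 9a bf 4c 16 de ac 08.
Inner input = 9a bf 4c 16 de ac 08 ∥ 1d d4.
Inner hash: sum = 154+191+76+22+222+172+8+29+212 = 1086 → 04 3e.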